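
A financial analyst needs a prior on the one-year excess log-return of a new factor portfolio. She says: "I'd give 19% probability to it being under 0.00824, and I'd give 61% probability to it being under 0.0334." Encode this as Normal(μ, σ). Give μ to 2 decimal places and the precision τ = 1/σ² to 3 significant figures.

The p-quantile of Normal(μ,σ) is μ + z_p·σ, with z_{0.19} = -0.8779 and z_{0.61} = 0.2793.
Eliminate σ: μ = (z₂·x₁ − z₁·x₂)/(z₂ − z₁) = (0.2793·0.00824 − (-0.8779)·0.0334)/1.157 = 0.03.
Then σ = (x₂ − x₁)/(z₂ − z₁) = (0.0334 − 0.00824)/1.157 = 0.02.
Precision τ = 1/σ² = 1/0.02174² = 2120.

μ = 0.03, τ = 2120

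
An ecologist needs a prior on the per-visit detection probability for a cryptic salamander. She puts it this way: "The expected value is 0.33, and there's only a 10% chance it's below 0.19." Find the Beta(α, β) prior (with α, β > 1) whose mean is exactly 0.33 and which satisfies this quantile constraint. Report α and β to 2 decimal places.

With mean 0.33 fixed, write α = 0.33s, β = 0.67s where s = α+β.
Need P(θ < 0.19) = 0.1 under Beta(0.33s, 0.67s). Normal approximation: (q−m)/√(m(1−m)/s) ≈ z_{0.1} = -1.28, so s ≈ 0.33·0.67·(-1.28)²/(0.19−0.33)² = 18.5.
At s = 18.5: P(θ<0.19) ≈ 0.088. Adjusting to match 0.1 gives s ≈ 16.83.
So α = 0.33·16.83 ≈ 5.56, β = 0.67·16.83 ≈ 11.28.

α ≈ 5.56, β ≈ 11.28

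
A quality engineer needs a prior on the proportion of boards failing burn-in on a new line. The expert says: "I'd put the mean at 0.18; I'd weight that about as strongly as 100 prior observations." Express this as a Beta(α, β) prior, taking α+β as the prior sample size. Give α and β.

Under the effective-sample-size interpretation, Beta(α, β) has prior mean α/(α+β) and prior sample size α+β.
So α+β = 100 and α/(α+β) = 0.18, giving α = 0.18·100 = 18 and β = 100 − 18 = 82.

α = 18, β = 82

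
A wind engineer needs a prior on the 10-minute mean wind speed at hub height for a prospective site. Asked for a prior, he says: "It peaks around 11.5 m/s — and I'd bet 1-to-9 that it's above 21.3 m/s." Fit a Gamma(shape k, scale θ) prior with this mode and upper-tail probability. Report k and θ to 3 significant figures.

Gamma(k,θ) with k>1 has mode (k−1)θ, so θ = 11.5/(k−1).
Need P(X < 21.3) = 0.9 with θ tied to k this way. Start at k = 2, θ = 11.5: P(X<21.3) ≈ 0.553.
Too low — raise k to concentrate. Iterating converges to k ≈ 6.02.
Then θ = 11.5/(6.02−1) ≈ 2.29.

k ≈ 6.02, θ ≈ 2.29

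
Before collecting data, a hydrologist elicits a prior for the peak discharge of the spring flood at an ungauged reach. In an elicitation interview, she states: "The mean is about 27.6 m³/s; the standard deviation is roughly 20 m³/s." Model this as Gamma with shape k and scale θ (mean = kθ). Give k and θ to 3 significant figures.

For Gamma(k, scale θ): mean = kθ, variance = kθ², so CV = 1/√k.
CV = SD/mean = 20/27.6 = 0.7246, hence k = 1/CV² = 1.9.
Then θ = mean/k = 27.6/1.9 = 14.5.

k ≈ 1.9, θ ≈ 14.5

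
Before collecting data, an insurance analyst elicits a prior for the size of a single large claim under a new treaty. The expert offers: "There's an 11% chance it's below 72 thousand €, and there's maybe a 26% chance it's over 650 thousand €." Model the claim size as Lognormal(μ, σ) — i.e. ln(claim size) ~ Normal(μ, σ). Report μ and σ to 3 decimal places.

If T ~ Lognormal(μ,σ) then ln T ~ Normal(μ,σ), so the p-quantile of ln T is μ + z_p·σ.
ln(72) = 4.277 and ln(650) = 6.477; z_{0.11} = -1.227, z_{0.74} = 0.6433.
σ = (6.477 − 4.277)/(0.6433 − (-1.227)) = 1.177.
μ = 4.277 − (-1.227)·1.177 = 5.720.

μ ≈ 5.720, σ ≈ 1.177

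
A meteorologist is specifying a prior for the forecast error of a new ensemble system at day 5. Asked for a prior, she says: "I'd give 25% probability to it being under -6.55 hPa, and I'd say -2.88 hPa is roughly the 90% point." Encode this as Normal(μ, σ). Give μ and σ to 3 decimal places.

μ = -5.284, σ = 1.876

For Normal(μ,σ), the p-quantile is μ + z_p·σ. Here z_{0.25} = -0.6745, z_{0.9} = 1.282.
So -6.55 = μ − 0.6745σ and -2.88 = μ + 1.282σ.
Subtracting: σ = (-2.88 − -6.55)/(1.282 − (-0.6745)) = 1.876.
Then μ = -6.55 − (-0.6745)·1.876 = -5.284.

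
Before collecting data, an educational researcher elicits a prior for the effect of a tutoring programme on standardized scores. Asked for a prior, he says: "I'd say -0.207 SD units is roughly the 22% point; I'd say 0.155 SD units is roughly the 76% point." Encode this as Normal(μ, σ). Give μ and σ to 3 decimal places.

For Normal(μ,σ), the p-quantile is μ + z_p·σ. Here z_{0.22} = -0.7722, z_{0.76} = 0.7063.
So -0.207 = μ − 0.7722σ and 0.155 = μ + 0.7063σ.
Subtracting: σ = (0.155 − -0.207)/(0.7063 − (-0.7722)) = 0.245.
Then μ = -0.207 − (-0.7722)·0.245 = -0.018.

μ = -0.018, σ = 0.245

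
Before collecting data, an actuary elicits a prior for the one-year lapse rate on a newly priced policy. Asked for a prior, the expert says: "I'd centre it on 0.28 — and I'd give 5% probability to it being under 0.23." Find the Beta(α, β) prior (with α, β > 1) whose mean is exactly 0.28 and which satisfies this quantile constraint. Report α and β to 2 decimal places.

α ≈ 57.93, β ≈ 148.96

With mean 0.28 fixed, write α = 0.28s, β = 0.72s where s = α+β.
Need P(θ < 0.23) = 0.05 under Beta(0.28s, 0.72s). Normal approximation: (q−m)/√(m(1−m)/s) ≈ z_{0.05} = -1.64, so s ≈ 0.28·0.72·(-1.64)²/(0.23−0.28)² = 218.2.
At s = 218.2: P(θ<0.23) ≈ 0.045. Adjusting to match 0.05 gives s ≈ 206.88.
So α = 0.28·206.88 ≈ 57.93, β = 0.72·206.88 ≈ 148.96.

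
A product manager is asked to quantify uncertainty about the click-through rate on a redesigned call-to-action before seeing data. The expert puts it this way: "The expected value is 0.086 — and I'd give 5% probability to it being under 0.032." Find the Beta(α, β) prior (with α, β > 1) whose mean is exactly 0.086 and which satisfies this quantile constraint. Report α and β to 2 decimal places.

With mean 0.086 fixed, write α = 0.086s, β = 0.914s where s = α+β.
Need P(θ < 0.032) = 0.05 under Beta(0.086s, 0.914s). Normal approximation: (q−m)/√(m(1−m)/s) ≈ z_{0.05} = -1.64, so s ≈ 0.086·0.914·(-1.64)²/(0.032−0.086)² = 72.9.
At s = 72.9: P(θ<0.032) ≈ 0.020. Adjusting to match 0.05 gives s ≈ 49.84.
So α = 0.086·49.84 ≈ 4.29, β = 0.914·49.84 ≈ 45.55.

α ≈ 4.29, β ≈ 45.55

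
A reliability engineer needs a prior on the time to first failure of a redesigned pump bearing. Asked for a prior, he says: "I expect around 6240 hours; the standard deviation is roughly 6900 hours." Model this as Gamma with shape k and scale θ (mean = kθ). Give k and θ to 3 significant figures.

For Gamma(k, scale θ): mean = kθ, variance = kθ², so CV = 1/√k.
CV = SD/mean = 6900/6240 = 1.106, hence k = 1/CV² = 0.818.
Then θ = mean/k = 6240/0.818 = 7630.

k ≈ 0.818, θ ≈ 7630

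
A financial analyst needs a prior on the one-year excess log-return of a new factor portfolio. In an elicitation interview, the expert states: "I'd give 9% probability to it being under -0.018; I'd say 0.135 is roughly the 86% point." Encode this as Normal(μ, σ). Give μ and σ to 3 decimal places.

The p-quantile of Normal(μ,σ) is μ + z_p·σ, with z_{0.09} = -1.341 and z_{0.86} = 1.08.
Eliminate σ: μ = (z₂·x₁ − z₁·x₂)/(z₂ − z₁) = (1.08·-0.018 − (-1.341)·0.135)/2.421 = 0.067.
Then σ = (x₂ − x₁)/(z₂ − z₁) = (0.135 − -0.018)/2.421 = 0.063.

μ = 0.067, σ = 0.063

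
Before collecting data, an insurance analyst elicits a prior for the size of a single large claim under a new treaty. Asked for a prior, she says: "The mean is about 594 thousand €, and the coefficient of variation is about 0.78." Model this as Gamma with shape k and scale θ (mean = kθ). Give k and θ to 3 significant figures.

For Gamma(k, scale θ): mean = kθ, variance = kθ², so CV = 1/√k.
CV = 0.78, hence k = 1/CV² = 1.64.
Then θ = mean/k = 594/1.64 = 361.

k ≈ 1.64, θ ≈ 361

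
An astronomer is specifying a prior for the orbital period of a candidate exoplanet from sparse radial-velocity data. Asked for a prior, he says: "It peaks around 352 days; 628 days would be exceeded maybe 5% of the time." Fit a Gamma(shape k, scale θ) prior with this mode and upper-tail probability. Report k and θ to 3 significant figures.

k ≈ 9.32, θ ≈ 42.3

Gamma(k,θ) with k>1 has mode (k−1)θ, so θ = 352/(k−1).
Need P(X < 628) = 0.95 with θ tied to k this way. Start at k = 2, θ = 352: P(X<628) ≈ 0.532.
Too low — raise k to concentrate. Iterating converges to k ≈ 9.32.
Then θ = 352/(9.32−1) ≈ 42.3.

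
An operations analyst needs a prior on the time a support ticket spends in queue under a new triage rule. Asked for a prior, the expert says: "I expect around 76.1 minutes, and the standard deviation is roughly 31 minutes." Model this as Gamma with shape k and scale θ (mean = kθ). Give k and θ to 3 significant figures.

k ≈ 6.03, θ ≈ 12.6

For Gamma(k, scale θ): mean = kθ, variance = kθ², so CV = 1/√k.
CV = SD/mean = 31/76.1 = 0.4074, hence k = 1/CV² = 6.03.
Then θ = mean/k = 76.1/6.03 = 12.6.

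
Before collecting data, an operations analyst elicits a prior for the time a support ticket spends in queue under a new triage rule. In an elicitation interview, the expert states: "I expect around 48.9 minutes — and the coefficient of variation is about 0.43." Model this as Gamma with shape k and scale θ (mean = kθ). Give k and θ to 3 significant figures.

k ≈ 5.41, θ ≈ 9.04

For Gamma(k, scale θ): mean = kθ, variance = kθ², so CV = 1/√k.
CV = 0.43, hence k = 1/CV² = 5.41.
Then θ = mean/k = 48.9/5.41 = 9.04.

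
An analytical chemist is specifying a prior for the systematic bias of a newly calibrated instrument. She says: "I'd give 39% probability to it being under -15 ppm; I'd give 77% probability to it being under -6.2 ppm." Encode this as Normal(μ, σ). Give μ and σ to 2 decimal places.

μ = -12.59, σ = 8.64

For Normal(μ,σ), the p-quantile is μ + z_p·σ. Here z_{0.39} = -0.2793, z_{0.77} = 0.7388.
So -15 = μ − 0.2793σ and -6.2 = μ + 0.7388σ.
Subtracting: σ = (-6.2 − -15)/(0.7388 − (-0.2793)) = 8.64.
Then μ = -15 − (-0.2793)·8.64 = -12.59.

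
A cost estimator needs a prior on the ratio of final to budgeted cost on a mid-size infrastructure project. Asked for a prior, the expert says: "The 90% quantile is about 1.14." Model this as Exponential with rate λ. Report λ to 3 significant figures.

P(T < 1.14) = 1 − e^(−λ·1.14) = 0.9, so λ = −ln(1−0.9)/1.14 = −ln(0.1)/1.14 = 2.02.

λ ≈ 2.02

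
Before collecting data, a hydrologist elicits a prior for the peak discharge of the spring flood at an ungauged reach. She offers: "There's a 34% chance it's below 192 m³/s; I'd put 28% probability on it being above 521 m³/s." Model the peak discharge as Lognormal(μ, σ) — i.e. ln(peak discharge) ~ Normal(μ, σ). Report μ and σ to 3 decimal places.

If T ~ Lognormal(μ,σ) then ln T ~ Normal(μ,σ), so the p-quantile of ln T is μ + z_p·σ.
ln(192) = 5.257 and ln(521) = 6.256; z_{0.34} = -0.4125, z_{0.72} = 0.5828.
σ = (6.256 − 5.257)/(0.5828 − (-0.4125)) = 1.003.
μ = 5.257 − (-0.4125)·1.003 = 5.671.

μ ≈ 5.671, σ ≈ 1.003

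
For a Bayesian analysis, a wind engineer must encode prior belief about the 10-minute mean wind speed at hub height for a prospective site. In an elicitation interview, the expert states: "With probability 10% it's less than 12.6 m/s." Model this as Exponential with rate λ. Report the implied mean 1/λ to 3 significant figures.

P(T < 12.6) = 1 − e^(−λ·12.6) = 0.1, so λ = −ln(1−0.1)/12.6 = −ln(0.9)/12.6 = 0.00836.
Mean = 1/λ = 120 m/s.

mean ≈ 120 m/s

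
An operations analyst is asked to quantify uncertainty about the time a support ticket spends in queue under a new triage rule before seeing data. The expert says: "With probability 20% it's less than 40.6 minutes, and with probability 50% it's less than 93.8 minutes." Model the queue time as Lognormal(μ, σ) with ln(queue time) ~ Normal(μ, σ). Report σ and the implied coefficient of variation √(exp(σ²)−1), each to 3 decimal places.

If T ~ Lognormal(μ,σ) then ln T ~ Normal(μ,σ), so the p-quantile of ln T is μ + z_p·σ.
ln(40.6) = 3.704 and ln(93.8) = 4.541; z_{0.2} = -0.8416, z_{0.5} = 0.
σ = (4.541 − 3.704)/(0 − (-0.8416)) = 0.995.
μ = 3.704 − (-0.8416)·0.995 = 4.541.
CV = √(exp(σ²)−1) = √(exp(0.9900)−1) = 1.300.

σ ≈ 0.995, CV ≈ 1.300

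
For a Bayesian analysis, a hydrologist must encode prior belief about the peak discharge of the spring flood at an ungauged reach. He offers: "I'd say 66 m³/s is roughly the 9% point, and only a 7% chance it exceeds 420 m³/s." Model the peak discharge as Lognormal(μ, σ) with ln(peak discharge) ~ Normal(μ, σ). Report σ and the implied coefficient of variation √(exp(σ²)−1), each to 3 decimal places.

If T ~ Lognormal(μ,σ) then ln T ~ Normal(μ,σ), so the p-quantile of ln T is μ + z_p·σ.
ln(66) = 4.19 and ln(420) = 6.04; z_{0.09} = -1.341, z_{0.93} = 1.476.
σ = (6.04 − 4.19)/(1.476 − (-1.341)) = 0.657.
μ = 4.19 − (-1.341)·0.657 = 5.071.
CV = √(exp(σ²)−1) = √(exp(0.4317)−1) = 0.735.

σ ≈ 0.657, CV ≈ 0.735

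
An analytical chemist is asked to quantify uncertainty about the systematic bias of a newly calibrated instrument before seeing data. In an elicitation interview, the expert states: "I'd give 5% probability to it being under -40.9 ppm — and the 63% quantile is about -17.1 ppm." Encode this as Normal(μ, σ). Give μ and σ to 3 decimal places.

μ = -21.096, σ = 12.040

The p-quantile of Normal(μ,σ) is μ + z_p·σ, with z_{0.05} = -1.645 and z_{0.63} = 0.3319.
Eliminate σ: μ = (z₂·x₁ − z₁·x₂)/(z₂ − z₁) = (0.3319·-40.9 − (-1.645)·-17.1)/1.977 = -21.096.
Then σ = (x₂ − x₁)/(z₂ − z₁) = (-17.1 − -40.9)/1.977 = 12.040.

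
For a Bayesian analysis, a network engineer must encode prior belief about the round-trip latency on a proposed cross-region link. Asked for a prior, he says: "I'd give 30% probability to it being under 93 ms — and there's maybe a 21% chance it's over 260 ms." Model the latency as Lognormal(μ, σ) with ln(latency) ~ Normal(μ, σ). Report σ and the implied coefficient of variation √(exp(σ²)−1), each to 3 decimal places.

If T ~ Lognormal(μ,σ) then ln T ~ Normal(μ,σ), so the p-quantile of ln T is μ + z_p·σ.
ln(93) = 4.533 and ln(260) = 5.561; z_{0.3} = -0.5244, z_{0.79} = 0.8064.
σ = (5.561 − 4.533)/(0.8064 − (-0.5244)) = 0.773.
μ = 4.533 − (-0.5244)·0.773 = 4.938.
CV = √(exp(σ²)−1) = √(exp(0.5968)−1) = 0.903.

σ ≈ 0.773, CV ≈ 0.903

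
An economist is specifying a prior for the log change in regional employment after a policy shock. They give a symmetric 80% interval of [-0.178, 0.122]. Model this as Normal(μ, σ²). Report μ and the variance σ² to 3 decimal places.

A symmetric 80% interval runs μ ± z·σ with z = 1.282.
Half-width = 0.15, so σ = 0.15/1.282 = 0.1170 and σ² = 0.014.
μ is the interval midpoint, -0.028.

μ = -0.028, σ² = 0.014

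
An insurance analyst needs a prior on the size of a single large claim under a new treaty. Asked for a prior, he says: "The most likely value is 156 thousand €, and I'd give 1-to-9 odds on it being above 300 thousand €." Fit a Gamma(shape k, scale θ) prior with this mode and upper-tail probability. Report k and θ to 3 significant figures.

Gamma(k,θ) with k>1 has mode (k−1)θ, so θ = 156/(k−1).
Need P(X < 300) = 0.9 with θ tied to k this way. Start at k = 2, θ = 156: P(X<300) ≈ 0.573.
Too low — raise k to concentrate. Iterating converges to k ≈ 5.47.
Then θ = 156/(5.47−1) ≈ 34.9.

k ≈ 5.47, θ ≈ 34.9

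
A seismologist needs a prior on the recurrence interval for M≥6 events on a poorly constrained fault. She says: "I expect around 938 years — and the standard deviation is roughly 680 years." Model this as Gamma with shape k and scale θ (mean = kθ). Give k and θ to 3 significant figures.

For Gamma(k, scale θ): mean = kθ, variance = kθ², so CV = 1/√k.
CV = SD/mean = 680/938 = 0.7249, hence k = 1/CV² = 1.9.
Then θ = mean/k = 938/1.9 = 493.

k ≈ 1.9, θ ≈ 493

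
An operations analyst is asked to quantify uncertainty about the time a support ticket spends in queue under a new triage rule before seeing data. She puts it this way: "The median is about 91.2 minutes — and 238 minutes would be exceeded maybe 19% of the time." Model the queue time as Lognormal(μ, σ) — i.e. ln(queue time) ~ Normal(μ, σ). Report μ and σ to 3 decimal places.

μ ≈ 4.513, σ ≈ 1.093

If T ~ Lognormal(μ,σ) then ln T ~ Normal(μ,σ), so the p-quantile of ln T is μ + z_p·σ.
ln(91.2) = 4.513 and ln(238) = 5.472; z_{0.5} = 0, z_{0.81} = 0.8779.
σ = (5.472 − 4.513)/(0.8779 − (0)) = 1.093.
μ = 4.513 − (0)·1.093 = 4.513.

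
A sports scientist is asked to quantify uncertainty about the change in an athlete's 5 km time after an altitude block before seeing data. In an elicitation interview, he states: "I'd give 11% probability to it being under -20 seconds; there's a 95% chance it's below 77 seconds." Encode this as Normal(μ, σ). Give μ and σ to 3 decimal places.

μ = 21.434, σ = 33.782

For Normal(μ,σ), the p-quantile is μ + z_p·σ. Here z_{0.11} = -1.227, z_{0.95} = 1.645.
So -20 = μ − 1.227σ and 77 = μ + 1.645σ.
Subtracting: σ = (77 − -20)/(1.645 − (-1.227)) = 33.782.
Then μ = -20 − (-1.227)·33.782 = 21.434.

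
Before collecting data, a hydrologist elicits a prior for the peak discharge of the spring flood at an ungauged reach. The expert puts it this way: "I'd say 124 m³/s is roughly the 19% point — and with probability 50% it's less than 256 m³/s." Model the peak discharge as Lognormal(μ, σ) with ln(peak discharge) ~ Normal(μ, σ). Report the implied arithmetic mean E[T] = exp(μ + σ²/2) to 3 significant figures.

If T ~ Lognormal(μ,σ) then ln T ~ Normal(μ,σ), so the p-quantile of ln T is μ + z_p·σ.
ln(124) = 4.82 and ln(256) = 5.545; z_{0.19} = -0.8779, z_{0.5} = 0.
σ = (5.545 − 4.82)/(0 − (-0.8779)) = 0.826.
μ = 4.82 − (-0.8779)·0.826 = 5.545.
E[T] = exp(μ + σ²/2) = exp(5.545 + 0.3409) = 360 m³/s.

E[T] ≈ 360 m³/s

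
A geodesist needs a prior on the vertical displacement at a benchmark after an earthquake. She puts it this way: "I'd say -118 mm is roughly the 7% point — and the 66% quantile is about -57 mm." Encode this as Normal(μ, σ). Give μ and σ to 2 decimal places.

The p-quantile of Normal(μ,σ) is μ + z_p·σ, with z_{0.07} = -1.476 and z_{0.66} = 0.4125.
Eliminate σ: μ = (z₂·x₁ − z₁·x₂)/(z₂ − z₁) = (0.4125·-118 − (-1.476)·-57)/1.888 = -70.32.
Then σ = (x₂ − x₁)/(z₂ − z₁) = (-57 − -118)/1.888 = 32.30.

μ = -70.32, σ = 32.30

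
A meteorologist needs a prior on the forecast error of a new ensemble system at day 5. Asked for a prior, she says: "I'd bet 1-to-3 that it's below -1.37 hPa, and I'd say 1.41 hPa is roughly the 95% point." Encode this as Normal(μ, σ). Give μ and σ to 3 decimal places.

For Normal(μ,σ), the p-quantile is μ + z_p·σ. Here z_{0.25} = -0.6745, z_{0.95} = 1.645.
So -1.37 = μ − 0.6745σ and 1.41 = μ + 1.645σ.
Subtracting: σ = (1.41 − -1.37)/(1.645 − (-0.6745)) = 1.199.
Then μ = -1.37 − (-0.6745)·1.199 = -0.562.

μ = -0.562, σ = 1.199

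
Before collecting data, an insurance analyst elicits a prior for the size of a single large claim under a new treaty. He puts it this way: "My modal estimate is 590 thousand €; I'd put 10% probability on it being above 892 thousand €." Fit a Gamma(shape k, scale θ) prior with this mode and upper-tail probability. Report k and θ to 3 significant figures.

Gamma(k,θ) with k>1 has mode (k−1)θ, so θ = 590/(k−1).
Need P(X < 892) = 0.9 with θ tied to k this way. Start at k = 2, θ = 590: P(X<892) ≈ 0.446.
Too low — raise k to concentrate. Iterating converges to k ≈ 11.9.
Then θ = 590/(11.9−1) ≈ 54.1.

k ≈ 11.9, θ ≈ 54.1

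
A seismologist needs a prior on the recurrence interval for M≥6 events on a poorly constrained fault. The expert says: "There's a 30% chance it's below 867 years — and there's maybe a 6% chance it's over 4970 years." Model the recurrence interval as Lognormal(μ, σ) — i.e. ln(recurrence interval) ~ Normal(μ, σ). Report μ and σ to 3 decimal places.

If T ~ Lognormal(μ,σ) then ln T ~ Normal(μ,σ), so the p-quantile of ln T is μ + z_p·σ.
ln(867) = 6.765 and ln(4970) = 8.511; z_{0.3} = -0.5244, z_{0.94} = 1.555.
σ = (8.511 − 6.765)/(1.555 − (-0.5244)) = 0.840.
μ = 6.765 − (-0.5244)·0.840 = 7.205.

μ ≈ 7.205, σ ≈ 0.840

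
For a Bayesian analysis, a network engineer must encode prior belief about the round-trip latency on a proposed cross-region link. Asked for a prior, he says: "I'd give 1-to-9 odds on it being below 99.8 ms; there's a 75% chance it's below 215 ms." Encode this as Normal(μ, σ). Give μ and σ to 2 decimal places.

μ = 175.28, σ = 58.89

For Normal(μ,σ), the p-quantile is μ + z_p·σ. Here z_{0.1} = -1.282, z_{0.75} = 0.6745.
So 99.8 = μ − 1.282σ and 215 = μ + 0.6745σ.
Subtracting: σ = (215 − 99.8)/(0.6745 − (-1.282)) = 58.89.
Then μ = 99.8 − (-1.282)·58.89 = 175.28.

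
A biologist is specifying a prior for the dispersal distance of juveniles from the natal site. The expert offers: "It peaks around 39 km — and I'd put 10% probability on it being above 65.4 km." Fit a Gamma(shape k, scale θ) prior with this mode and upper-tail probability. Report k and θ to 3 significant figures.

Gamma(k,θ) with k>1 has mode (k−1)θ, so θ = 39/(k−1).
Need P(X < 65.4) = 0.9 with θ tied to k this way. Start at k = 2, θ = 39: P(X<65.4) ≈ 0.500.
Too low — raise k to concentrate. Iterating converges to k ≈ 8.07.
Then θ = 39/(8.07−1) ≈ 5.51.

k ≈ 8.07, θ ≈ 5.51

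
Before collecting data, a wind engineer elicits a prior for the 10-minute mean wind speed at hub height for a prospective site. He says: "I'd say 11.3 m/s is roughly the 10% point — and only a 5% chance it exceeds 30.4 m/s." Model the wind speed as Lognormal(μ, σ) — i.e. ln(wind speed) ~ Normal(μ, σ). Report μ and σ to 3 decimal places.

If T ~ Lognormal(μ,σ) then ln T ~ Normal(μ,σ), so the p-quantile of ln T is μ + z_p·σ.
ln(11.3) = 2.425 and ln(30.4) = 3.414; z_{0.1} = -1.282, z_{0.95} = 1.645.
σ = (3.414 − 2.425)/(1.645 − (-1.282)) = 0.338.
μ = 2.425 − (-1.282)·0.338 = 2.858.

μ ≈ 2.858, σ ≈ 0.338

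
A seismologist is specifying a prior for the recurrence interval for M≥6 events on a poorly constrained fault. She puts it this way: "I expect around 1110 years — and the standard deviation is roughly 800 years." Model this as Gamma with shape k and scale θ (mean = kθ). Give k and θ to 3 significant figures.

For Gamma(k, scale θ): mean = kθ, variance = kθ², so CV = 1/√k.
CV = SD/mean = 800/1110 = 0.7207, hence k = 1/CV² = 1.93.
Then θ = mean/k = 1110/1.93 = 577.

k ≈ 1.93, θ ≈ 577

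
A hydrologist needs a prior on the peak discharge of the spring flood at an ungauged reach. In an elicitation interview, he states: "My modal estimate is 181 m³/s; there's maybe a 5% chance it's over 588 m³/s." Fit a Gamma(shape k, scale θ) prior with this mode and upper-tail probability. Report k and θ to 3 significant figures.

Gamma(k,θ) with k>1 has mode (k−1)θ, so θ = 181/(k−1).
Need P(X < 588) = 0.95 with θ tied to k this way. Start at k = 2, θ = 181: P(X<588) ≈ 0.835.
Too low — raise k to concentrate. Iterating converges to k ≈ 2.88.
Then θ = 181/(2.88−1) ≈ 96.

k ≈ 2.88, θ ≈ 96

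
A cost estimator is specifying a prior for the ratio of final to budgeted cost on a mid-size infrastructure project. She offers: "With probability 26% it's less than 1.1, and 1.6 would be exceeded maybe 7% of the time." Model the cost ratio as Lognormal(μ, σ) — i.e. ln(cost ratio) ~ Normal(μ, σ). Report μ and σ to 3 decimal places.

μ ≈ 0.209, σ ≈ 0.177

If T ~ Lognormal(μ,σ) then ln T ~ Normal(μ,σ), so the p-quantile of ln T is μ + z_p·σ.
ln(1.1) = 0.09531 and ln(1.6) = 0.47; z_{0.26} = -0.6433, z_{0.93} = 1.476.
σ = (0.47 − 0.09531)/(1.476 − (-0.6433)) = 0.177.
μ = 0.09531 − (-0.6433)·0.177 = 0.209.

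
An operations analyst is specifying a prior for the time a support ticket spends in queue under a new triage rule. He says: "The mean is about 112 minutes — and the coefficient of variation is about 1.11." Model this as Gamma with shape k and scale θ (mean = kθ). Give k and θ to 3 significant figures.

For Gamma(k, scale θ): mean = kθ, variance = kθ², so CV = 1/√k.
CV = 1.11, hence k = 1/CV² = 0.812.
Then θ = mean/k = 112/0.812 = 138.

k ≈ 0.812, θ ≈ 138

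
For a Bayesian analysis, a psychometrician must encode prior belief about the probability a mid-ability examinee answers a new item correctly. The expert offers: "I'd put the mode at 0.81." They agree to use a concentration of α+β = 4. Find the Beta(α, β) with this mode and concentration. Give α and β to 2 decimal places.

α = 2.62, β = 1.38

For α,β > 1 the Beta mode is (α−1)/(α+β−2). With α+β = 4, the mode is (α−1)/2.
Set (α−1)/2 = 0.81 → α = 1 + 0.81·2 = 2.62.
β = 4 − α = 1.38.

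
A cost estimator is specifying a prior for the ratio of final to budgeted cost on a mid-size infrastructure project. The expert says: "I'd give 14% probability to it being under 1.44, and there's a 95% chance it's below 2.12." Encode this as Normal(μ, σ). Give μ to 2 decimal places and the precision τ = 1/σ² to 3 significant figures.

μ = 1.71, τ = 16.1

The p-quantile of Normal(μ,σ) is μ + z_p·σ, with z_{0.14} = -1.08 and z_{0.95} = 1.645.
Eliminate σ: μ = (z₂·x₁ − z₁·x₂)/(z₂ − z₁) = (1.645·1.44 − (-1.08)·2.12)/2.725 = 1.71.
Then σ = (x₂ − x₁)/(z₂ − z₁) = (2.12 − 1.44)/2.725 = 0.25.
Precision τ = 1/σ² = 1/0.2495² = 16.1.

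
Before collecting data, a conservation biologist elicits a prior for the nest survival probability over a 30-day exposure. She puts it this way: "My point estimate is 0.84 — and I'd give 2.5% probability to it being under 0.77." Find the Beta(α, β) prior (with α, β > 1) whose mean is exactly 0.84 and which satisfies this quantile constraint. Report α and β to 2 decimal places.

With mean 0.84 fixed, write α = 0.84s, β = 0.16s where s = α+β.
Need P(θ < 0.77) = 0.025 under Beta(0.84s, 0.16s). Normal approximation: (q−m)/√(m(1−m)/s) ≈ z_{0.025} = -1.96, so s ≈ 0.84·0.16·(-1.96)²/(0.77−0.84)² = 105.4.
At s = 105.4: P(θ<0.77) ≈ 0.033. Adjusting to match 0.025 gives s ≈ 121.30.
So α = 0.84·121.30 ≈ 101.89, β = 0.16·121.30 ≈ 19.41.

α ≈ 101.89, β ≈ 19.41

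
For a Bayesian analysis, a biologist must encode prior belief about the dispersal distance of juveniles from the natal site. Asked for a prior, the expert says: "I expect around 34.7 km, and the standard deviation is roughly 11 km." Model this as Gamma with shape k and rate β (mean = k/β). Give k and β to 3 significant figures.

k ≈ 9.95, β ≈ 0.287

For Gamma(k, rate β): mean = k/β, variance = k/β², so CV = 1/√k.
CV = SD/mean = 11/34.7 = 0.317, hence k = 1/CV² = 9.95.
Then β = k/mean = 9.95/34.7 = 0.287.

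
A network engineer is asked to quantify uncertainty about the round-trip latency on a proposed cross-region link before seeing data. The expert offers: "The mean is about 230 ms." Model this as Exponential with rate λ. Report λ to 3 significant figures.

Exponential mean = 1/λ, so λ = 1/230.0 = 0.00435.

λ ≈ 0.00435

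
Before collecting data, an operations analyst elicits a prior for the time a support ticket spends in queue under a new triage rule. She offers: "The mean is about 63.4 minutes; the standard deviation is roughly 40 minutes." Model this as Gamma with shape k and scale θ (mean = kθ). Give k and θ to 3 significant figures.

For Gamma(k, scale θ): mean = kθ, variance = kθ², so CV = 1/√k.
CV = SD/mean = 40/63.4 = 0.6309, hence k = 1/CV² = 2.51.
Then θ = mean/k = 63.4/2.51 = 25.2.

k ≈ 2.51, θ ≈ 25.2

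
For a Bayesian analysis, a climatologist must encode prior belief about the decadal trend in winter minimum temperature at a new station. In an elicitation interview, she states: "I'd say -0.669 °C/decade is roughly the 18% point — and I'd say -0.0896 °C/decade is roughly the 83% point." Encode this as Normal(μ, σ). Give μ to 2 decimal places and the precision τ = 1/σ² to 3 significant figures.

μ = -0.39, τ = 10.4

The p-quantile of Normal(μ,σ) is μ + z_p·σ, with z_{0.18} = -0.9154 and z_{0.83} = 0.9542.
Eliminate σ: μ = (z₂·x₁ − z₁·x₂)/(z₂ − z₁) = (0.9542·-0.669 − (-0.9154)·-0.0896)/1.87 = -0.39.
Then σ = (x₂ − x₁)/(z₂ − z₁) = (-0.0896 − -0.669)/1.87 = 0.31.
Precision τ = 1/σ² = 1/0.3099² = 10.4.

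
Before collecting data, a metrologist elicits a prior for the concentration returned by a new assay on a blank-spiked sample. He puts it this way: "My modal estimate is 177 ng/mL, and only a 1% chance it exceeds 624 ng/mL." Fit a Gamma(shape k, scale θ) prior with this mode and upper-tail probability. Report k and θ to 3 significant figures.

Gamma(k,θ) with k>1 has mode (k−1)θ, so θ = 177/(k−1).
Need P(X < 624) = 0.99 with θ tied to k this way. Start at k = 2, θ = 177: P(X<624) ≈ 0.867.
Too low — raise k to concentrate. Iterating converges to k ≈ 3.72.
Then θ = 177/(3.72−1) ≈ 65.

k ≈ 3.72, θ ≈ 65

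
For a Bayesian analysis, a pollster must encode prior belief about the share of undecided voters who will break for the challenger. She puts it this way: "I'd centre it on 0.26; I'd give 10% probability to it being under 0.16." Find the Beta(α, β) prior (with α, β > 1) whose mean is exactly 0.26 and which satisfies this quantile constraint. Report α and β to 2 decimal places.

α ≈ 7.45, β ≈ 21.20

With mean 0.26 fixed, write α = 0.26s, β = 0.74s where s = α+β.
Need P(θ < 0.16) = 0.1 under Beta(0.26s, 0.74s). Normal approximation: (q−m)/√(m(1−m)/s) ≈ z_{0.1} = -1.28, so s ≈ 0.26·0.74·(-1.28)²/(0.16−0.26)² = 31.6.
At s = 31.6: P(θ<0.16) ≈ 0.088. Adjusting to match 0.1 gives s ≈ 28.64.
So α = 0.26·28.64 ≈ 7.45, β = 0.74·28.64 ≈ 21.20.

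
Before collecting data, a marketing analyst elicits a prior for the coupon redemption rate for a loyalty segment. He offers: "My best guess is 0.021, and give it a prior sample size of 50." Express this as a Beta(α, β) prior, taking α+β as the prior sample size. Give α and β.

Under the effective-sample-size interpretation, Beta(α, β) has prior mean α/(α+β) and prior sample size α+β.
So α+β = 50 and α/(α+β) = 0.021, giving α = 0.021·50 = 1.05 and β = 50 − 1.05 = 48.95.

α = 1.05, β = 48.95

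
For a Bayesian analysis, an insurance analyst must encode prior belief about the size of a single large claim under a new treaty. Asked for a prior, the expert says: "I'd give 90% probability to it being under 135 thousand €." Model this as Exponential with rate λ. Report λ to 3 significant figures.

P(T < 135.0) = 1 − e^(−λ·135.0) = 0.9, so λ = −ln(1−0.9)/135.0 = −ln(0.1)/135.0 = 0.0171.

λ ≈ 0.0171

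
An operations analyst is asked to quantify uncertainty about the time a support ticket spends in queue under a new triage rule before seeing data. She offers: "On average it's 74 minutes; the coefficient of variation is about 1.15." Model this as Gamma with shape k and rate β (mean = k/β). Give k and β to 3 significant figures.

k ≈ 0.756, β ≈ 0.0102

For Gamma(k, rate β): mean = k/β, variance = k/β², so CV = 1/√k.
CV = 1.15, hence k = 1/CV² = 0.756.
Then β = k/mean = 0.756/74 = 0.0102.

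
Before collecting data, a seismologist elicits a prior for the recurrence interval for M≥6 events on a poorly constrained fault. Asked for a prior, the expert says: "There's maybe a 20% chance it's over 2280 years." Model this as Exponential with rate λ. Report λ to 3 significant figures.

λ ≈ 0.000706

P(T > 2280.0) = e^(−λ·2280.0) = 0.2, so λ = −ln(0.2)/2280.0 = 0.000706.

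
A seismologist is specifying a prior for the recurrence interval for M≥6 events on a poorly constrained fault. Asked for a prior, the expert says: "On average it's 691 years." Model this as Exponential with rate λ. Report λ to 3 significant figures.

Exponential mean = 1/λ, so λ = 1/691.0 = 0.00145.

λ ≈ 0.00145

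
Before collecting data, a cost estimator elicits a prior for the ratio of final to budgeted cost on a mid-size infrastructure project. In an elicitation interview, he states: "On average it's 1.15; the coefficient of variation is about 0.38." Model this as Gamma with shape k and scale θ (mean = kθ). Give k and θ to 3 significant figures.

For Gamma(k, scale θ): mean = kθ, variance = kθ², so CV = 1/√k.
CV = 0.38, hence k = 1/CV² = 6.93.
Then θ = mean/k = 1.15/6.93 = 0.166.

k ≈ 6.93, θ ≈ 0.166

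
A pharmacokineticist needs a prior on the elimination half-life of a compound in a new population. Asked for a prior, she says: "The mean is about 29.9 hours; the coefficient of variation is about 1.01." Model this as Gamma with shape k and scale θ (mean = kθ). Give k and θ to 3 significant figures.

For Gamma(k, scale θ): mean = kθ, variance = kθ², so CV = 1/√k.
CV = 1.01, hence k = 1/CV² = 0.98.
Then θ = mean/k = 29.9/0.98 = 30.5.

k ≈ 0.98, θ ≈ 30.5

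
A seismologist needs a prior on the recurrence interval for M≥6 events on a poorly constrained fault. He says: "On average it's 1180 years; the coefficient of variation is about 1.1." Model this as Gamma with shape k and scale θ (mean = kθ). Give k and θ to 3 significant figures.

For Gamma(k, scale θ): mean = kθ, variance = kθ², so CV = 1/√k.
CV = 1.1, hence k = 1/CV² = 0.826.
Then θ = mean/k = 1180/0.826 = 1430.

k ≈ 0.826, θ ≈ 1430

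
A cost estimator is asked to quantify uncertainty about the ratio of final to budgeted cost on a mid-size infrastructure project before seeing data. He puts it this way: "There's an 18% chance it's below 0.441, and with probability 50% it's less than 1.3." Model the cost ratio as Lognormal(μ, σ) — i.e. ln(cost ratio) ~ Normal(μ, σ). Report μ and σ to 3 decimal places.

If T ~ Lognormal(μ,σ) then ln T ~ Normal(μ,σ), so the p-quantile of ln T is μ + z_p·σ.
ln(0.441) = -0.8187 and ln(1.3) = 0.2624; z_{0.18} = -0.9154, z_{0.5} = 0.
σ = (0.2624 − -0.8187)/(0 − (-0.9154)) = 1.181.
μ = -0.8187 − (-0.9154)·1.181 = 0.262.

μ ≈ 0.262, σ ≈ 1.181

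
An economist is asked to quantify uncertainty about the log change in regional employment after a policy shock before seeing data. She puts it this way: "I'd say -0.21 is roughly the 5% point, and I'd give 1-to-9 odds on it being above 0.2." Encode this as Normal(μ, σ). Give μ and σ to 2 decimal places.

μ = 0.02, σ = 0.14

The p-quantile of Normal(μ,σ) is μ + z_p·σ, with z_{0.05} = -1.645 and z_{0.9} = 1.282.
Eliminate σ: μ = (z₂·x₁ − z₁·x₂)/(z₂ − z₁) = (1.282·-0.21 − (-1.645)·0.2)/2.926 = 0.02.
Then σ = (x₂ − x₁)/(z₂ − z₁) = (0.2 − -0.21)/2.926 = 0.14.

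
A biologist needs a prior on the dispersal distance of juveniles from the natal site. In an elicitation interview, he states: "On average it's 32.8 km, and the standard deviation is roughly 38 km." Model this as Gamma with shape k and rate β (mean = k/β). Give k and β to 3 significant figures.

k ≈ 0.745, β ≈ 0.0227

For Gamma(k, rate β): mean = k/β, variance = k/β², so CV = 1/√k.
CV = SD/mean = 38/32.8 = 1.159, hence k = 1/CV² = 0.745.
Then β = k/mean = 0.745/32.8 = 0.0227.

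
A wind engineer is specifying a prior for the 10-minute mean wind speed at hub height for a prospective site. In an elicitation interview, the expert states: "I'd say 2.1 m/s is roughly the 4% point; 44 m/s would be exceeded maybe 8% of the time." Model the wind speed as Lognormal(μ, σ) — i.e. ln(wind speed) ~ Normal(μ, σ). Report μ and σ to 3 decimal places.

If T ~ Lognormal(μ,σ) then ln T ~ Normal(μ,σ), so the p-quantile of ln T is μ + z_p·σ.
ln(2.1) = 0.7419 and ln(44) = 3.784; z_{0.04} = -1.751, z_{0.92} = 1.405.
σ = (3.784 − 0.7419)/(1.405 − (-1.751)) = 0.964.
μ = 0.7419 − (-1.751)·0.964 = 2.430.

μ ≈ 2.430, σ ≈ 0.964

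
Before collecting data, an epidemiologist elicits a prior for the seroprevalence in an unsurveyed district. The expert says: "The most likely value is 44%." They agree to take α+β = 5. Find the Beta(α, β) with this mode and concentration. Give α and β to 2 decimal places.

For α,β > 1 the Beta mode is (α−1)/(α+β−2). With α+β = 5, the mode is (α−1)/3.
Set (α−1)/3 = 0.44 → α = 1 + 0.44·3 = 2.32.
β = 5 − α = 2.68.

α = 2.32, β = 2.68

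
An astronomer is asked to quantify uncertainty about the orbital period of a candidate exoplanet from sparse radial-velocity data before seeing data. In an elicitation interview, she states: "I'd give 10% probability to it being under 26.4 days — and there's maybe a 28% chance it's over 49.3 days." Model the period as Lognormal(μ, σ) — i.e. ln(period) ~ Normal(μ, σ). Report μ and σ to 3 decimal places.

μ ≈ 3.703, σ ≈ 0.335

If T ~ Lognormal(μ,σ) then ln T ~ Normal(μ,σ), so the p-quantile of ln T is μ + z_p·σ.
ln(26.4) = 3.273 and ln(49.3) = 3.898; z_{0.1} = -1.282, z_{0.72} = 0.5828.
σ = (3.898 − 3.273)/(0.5828 − (-1.282)) = 0.335.
μ = 3.273 − (-1.282)·0.335 = 3.703.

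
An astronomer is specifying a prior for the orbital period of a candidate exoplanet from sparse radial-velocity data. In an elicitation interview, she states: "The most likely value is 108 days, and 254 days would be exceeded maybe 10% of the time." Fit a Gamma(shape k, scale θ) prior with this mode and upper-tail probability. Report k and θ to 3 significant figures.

Gamma(k,θ) with k>1 has mode (k−1)θ, so θ = 108/(k−1).
Need P(X < 254) = 0.9 with θ tied to k this way. Start at k = 2, θ = 108: P(X<254) ≈ 0.681.
Too low — raise k to concentrate. Iterating converges to k ≈ 3.63.
Then θ = 108/(3.63−1) ≈ 41.1.

k ≈ 3.63, θ ≈ 41.1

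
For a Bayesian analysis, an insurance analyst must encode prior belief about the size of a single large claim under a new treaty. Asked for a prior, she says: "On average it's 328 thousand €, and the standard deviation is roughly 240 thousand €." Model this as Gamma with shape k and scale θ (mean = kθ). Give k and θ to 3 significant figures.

For Gamma(k, scale θ): mean = kθ, variance = kθ², so CV = 1/√k.
CV = SD/mean = 240/328 = 0.7317, hence k = 1/CV² = 1.87.
Then θ = mean/k = 328/1.87 = 176.

k ≈ 1.87, θ ≈ 176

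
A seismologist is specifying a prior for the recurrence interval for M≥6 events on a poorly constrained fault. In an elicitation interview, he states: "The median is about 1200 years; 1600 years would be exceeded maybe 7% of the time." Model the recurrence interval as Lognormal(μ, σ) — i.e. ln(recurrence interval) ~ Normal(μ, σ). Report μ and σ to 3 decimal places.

μ ≈ 7.090, σ ≈ 0.195

If T ~ Lognormal(μ,σ) then ln T ~ Normal(μ,σ), so the p-quantile of ln T is μ + z_p·σ.
ln(1200) = 7.09 and ln(1600) = 7.378; z_{0.5} = 0, z_{0.93} = 1.476.
σ = (7.378 − 7.09)/(1.476 − (0)) = 0.195.
μ = 7.09 − (0)·0.195 = 7.090.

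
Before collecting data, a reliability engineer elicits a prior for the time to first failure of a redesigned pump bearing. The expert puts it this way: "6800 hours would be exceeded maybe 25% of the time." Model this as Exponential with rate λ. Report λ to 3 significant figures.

λ ≈ 0.000204

P(T > 6800.0) = e^(−λ·6800.0) = 0.25, so λ = −ln(0.25)/6800.0 = 0.000204.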